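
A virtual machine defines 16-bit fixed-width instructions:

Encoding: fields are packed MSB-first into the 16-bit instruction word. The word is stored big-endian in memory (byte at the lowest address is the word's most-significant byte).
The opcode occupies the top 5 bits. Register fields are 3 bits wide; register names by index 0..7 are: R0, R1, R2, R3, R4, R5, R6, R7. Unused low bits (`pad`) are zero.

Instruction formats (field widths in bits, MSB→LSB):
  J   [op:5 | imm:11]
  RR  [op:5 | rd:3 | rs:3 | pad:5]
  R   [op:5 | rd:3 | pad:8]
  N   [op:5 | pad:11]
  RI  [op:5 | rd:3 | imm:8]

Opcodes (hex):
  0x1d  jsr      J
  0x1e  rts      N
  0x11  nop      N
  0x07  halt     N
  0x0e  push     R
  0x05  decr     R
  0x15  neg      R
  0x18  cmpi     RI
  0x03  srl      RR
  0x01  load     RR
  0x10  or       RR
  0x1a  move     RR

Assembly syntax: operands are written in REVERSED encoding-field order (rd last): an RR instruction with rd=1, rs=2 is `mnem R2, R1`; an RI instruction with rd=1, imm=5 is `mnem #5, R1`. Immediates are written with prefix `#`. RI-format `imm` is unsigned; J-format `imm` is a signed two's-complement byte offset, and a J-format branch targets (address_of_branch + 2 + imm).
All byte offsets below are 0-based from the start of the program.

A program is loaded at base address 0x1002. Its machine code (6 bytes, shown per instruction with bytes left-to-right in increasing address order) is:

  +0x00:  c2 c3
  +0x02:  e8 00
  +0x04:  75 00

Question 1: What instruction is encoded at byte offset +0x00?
off 0x00: read c2 c3 as big → 0xc2c3
  opcode bits[15:11]=0x18: cmpi/RI
  [10:8] rd=2 = R2
  [7:0] imm=195 = #195

cmpi #195, R2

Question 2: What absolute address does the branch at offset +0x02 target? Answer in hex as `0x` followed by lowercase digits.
off 0x02: read e8 00 as big → 0xe800
  op=0xe800>>11=0x1d ⇒ jsr (J)
  imm@[10:0]=0x0 ⇒ #0
  target = base 0x1002 + off 0x02 + 2 + imm 0 = 0x1006

0x1006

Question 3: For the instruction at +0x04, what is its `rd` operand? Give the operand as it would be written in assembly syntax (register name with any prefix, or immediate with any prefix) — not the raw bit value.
R5

+0x04: 75 00 ⇒ word 0x7500 (big)
  top 5b → 0xe → push [R]
  rd@[10:8]=0x5 ⇒ R5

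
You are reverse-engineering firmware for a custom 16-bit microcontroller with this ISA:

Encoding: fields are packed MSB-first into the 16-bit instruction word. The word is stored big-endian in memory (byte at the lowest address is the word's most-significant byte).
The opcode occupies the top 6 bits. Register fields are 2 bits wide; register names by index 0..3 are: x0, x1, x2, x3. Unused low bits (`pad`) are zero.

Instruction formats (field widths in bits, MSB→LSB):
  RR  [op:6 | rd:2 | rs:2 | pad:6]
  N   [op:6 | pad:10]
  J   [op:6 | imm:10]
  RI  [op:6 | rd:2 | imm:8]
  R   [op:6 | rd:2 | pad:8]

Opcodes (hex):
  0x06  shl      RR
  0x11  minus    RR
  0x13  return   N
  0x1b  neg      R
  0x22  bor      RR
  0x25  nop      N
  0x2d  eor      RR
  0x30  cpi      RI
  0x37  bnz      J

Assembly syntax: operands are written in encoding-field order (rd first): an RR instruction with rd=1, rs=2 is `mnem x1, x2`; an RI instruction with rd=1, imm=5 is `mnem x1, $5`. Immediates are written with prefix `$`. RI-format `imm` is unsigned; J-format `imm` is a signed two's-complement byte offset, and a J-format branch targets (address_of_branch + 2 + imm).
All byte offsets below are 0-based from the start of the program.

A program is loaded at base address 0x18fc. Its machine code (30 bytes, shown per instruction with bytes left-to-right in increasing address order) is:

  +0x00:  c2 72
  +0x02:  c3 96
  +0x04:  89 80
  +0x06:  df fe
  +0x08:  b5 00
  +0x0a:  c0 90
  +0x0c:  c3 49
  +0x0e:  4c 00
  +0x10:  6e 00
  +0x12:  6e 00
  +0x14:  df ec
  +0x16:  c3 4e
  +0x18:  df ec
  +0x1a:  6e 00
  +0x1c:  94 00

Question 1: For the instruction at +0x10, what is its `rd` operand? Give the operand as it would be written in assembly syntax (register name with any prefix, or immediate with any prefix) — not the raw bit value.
off 0x10: read 6e 00 as big → 0x6e00
  opcode bits[15:10]=0x1b: neg/R
  rd@[9:8]=0x2 ⇒ x2

x2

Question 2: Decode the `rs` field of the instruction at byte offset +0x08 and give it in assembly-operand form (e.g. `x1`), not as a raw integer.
off 0x08: read b5 00 as big → 0xb500
  op=0xb500>>10=0x2d ⇒ eor (RR)
  rd: (w>>8)&0x3=0x1 → x1
  rs: (w>>6)&0x3=0x0 → x0

x0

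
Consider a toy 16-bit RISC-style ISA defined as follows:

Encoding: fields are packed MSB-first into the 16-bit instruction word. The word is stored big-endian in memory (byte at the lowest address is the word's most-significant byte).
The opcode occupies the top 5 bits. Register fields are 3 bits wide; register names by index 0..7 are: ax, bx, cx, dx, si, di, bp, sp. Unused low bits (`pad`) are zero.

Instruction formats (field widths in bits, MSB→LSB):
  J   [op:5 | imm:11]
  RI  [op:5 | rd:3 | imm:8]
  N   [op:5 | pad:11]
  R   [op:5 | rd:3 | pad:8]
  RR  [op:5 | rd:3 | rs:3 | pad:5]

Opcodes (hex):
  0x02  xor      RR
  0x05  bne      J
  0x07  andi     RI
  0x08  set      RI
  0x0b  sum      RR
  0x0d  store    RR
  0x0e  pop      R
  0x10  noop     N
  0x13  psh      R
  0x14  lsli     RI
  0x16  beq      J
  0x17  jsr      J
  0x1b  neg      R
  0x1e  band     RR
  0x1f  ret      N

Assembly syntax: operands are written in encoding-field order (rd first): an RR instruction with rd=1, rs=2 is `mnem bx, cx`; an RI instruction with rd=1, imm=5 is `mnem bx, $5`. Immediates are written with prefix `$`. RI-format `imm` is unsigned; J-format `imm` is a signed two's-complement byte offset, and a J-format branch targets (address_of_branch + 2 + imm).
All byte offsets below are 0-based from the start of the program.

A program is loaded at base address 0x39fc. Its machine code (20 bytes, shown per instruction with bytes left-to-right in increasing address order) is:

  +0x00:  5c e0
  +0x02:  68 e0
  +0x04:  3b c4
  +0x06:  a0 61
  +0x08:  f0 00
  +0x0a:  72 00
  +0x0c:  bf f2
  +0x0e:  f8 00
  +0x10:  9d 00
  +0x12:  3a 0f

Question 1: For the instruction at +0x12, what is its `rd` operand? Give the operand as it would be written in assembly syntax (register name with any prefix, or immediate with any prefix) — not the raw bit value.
@+12  big-endian(3a 0f) = 0x3a0f
  op=0x3a0f>>11=0x7 ⇒ andi (RI)
  rd@[10:8]=0x2 ⇒ cx
  imm@[7:0]=0xf ⇒ $15

cx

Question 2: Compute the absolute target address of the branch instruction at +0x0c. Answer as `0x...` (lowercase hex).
0x39fc

off 0x0c: read bf f2 as big → 0xbff2
  top 5b → 0x17 → jsr [J]
  imm@[10:0]=0x7f2 (s11→-14) ⇒ $-14
  target = base 0x39fc + off 0x0c + 2 + imm -14 = 0x39fc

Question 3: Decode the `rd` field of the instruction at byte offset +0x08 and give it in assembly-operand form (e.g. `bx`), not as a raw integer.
+0x08: f0 00 ⇒ word 0xf000 (big)
  top 5b → 0x1e → band [RR]
  [10:8] rd=0 = ax
  [7:5] rs=0 = ax

ax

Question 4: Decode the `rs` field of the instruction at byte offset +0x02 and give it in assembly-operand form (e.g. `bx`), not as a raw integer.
off 0x02: read 68 e0 as big → 0x68e0
  top 5b → 0xd → store [RR]
  [10:8] rd=0 = ax
  [7:5] rs=7 = sp

sp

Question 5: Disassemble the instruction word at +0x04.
andi dx, $196

[04] 3b c4 → 0x3bc4
  top 5b → 0x7 → andi [RI]
  rd: (w>>8)&0x7=0x3 → dx
  imm: (w>>0)&0xff=0xc4 → $196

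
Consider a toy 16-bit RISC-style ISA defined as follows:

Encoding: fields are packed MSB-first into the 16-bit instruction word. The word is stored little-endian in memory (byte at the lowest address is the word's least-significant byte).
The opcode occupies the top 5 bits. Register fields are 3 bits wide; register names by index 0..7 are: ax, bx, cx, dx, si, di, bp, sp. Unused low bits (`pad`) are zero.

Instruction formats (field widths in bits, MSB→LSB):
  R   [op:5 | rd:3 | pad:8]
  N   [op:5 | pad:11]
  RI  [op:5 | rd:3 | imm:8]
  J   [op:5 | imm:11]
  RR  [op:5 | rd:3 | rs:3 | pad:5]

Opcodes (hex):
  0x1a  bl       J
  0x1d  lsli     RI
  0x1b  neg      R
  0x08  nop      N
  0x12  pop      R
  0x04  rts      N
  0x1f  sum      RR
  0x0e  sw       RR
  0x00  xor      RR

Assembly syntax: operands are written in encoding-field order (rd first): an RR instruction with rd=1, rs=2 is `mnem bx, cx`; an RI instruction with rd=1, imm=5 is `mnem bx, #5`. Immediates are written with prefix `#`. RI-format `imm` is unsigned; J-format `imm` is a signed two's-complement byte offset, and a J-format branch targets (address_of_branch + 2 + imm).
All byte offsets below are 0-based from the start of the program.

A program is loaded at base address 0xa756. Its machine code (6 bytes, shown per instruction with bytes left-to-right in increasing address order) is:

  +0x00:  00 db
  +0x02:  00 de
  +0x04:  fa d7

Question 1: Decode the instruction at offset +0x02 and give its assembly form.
neg bp

off 0x02: read 00 de as little → 0xde00
  top 5b → 0x1b → neg [R]
  [10:8] rd=6 = bp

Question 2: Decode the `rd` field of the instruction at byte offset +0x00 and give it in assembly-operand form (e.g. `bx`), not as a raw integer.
dx

off 0x00: read 00 db as little → 0xdb00
  opcode bits[15:11]=0x1b: neg/R
  rd@[10:8]=0x3 ⇒ dx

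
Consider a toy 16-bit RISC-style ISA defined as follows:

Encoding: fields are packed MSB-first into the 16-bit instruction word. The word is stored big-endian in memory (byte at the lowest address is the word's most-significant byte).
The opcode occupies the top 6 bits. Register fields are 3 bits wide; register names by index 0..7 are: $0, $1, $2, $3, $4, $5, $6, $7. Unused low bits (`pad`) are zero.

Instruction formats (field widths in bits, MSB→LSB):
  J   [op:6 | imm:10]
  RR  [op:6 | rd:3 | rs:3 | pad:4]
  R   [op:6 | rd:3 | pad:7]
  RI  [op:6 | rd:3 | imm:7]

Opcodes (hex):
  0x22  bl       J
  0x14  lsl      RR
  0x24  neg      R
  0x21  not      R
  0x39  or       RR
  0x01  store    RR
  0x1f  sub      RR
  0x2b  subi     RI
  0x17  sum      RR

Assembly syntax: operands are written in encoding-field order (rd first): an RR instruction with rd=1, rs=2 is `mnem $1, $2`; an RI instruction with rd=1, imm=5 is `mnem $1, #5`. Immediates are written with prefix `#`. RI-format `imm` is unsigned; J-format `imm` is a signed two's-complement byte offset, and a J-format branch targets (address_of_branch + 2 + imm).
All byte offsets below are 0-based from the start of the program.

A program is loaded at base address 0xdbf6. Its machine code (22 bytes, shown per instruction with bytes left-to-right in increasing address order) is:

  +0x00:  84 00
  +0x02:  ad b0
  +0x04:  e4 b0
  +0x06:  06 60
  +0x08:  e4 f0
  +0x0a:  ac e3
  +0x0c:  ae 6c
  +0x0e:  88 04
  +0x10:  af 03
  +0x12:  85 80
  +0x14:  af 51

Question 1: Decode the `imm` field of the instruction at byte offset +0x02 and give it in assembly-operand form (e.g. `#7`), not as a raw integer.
[02] ad b0 → 0xadb0
  top 6b → 0x2b → subi [RI]
  rd@[9:7]=0x3 ⇒ $3
  imm@[6:0]=0x30 ⇒ #48

#48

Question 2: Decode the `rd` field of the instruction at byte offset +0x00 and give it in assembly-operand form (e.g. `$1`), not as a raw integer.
+0x00: 84 00 ⇒ word 0x8400 (big)
  opcode bits[15:10]=0x21: not/R
  rd: (w>>7)&0x7=0x0 → $0

$0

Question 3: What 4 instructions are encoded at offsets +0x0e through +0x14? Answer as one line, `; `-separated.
bl #4; subi $6, #3; not $3; subi $6, #81

@+0e  big-endian(88 04) = 0x8804
  opcode bits[15:10]=0x22: bl/J
  imm@[9:0]=0x4 ⇒ #4
@+10  big-endian(af 03) = 0xaf03
  opcode bits[15:10]=0x2b: subi/RI
  rd@[9:7]=0x6 ⇒ $6
  imm@[6:0]=0x3 ⇒ #3
@+12  big-endian(85 80) = 0x8580
  opcode bits[15:10]=0x21: not/R
  rd@[9:7]=0x3 ⇒ $3
@+14  big-endian(af 51) = 0xaf51
  opcode bits[15:10]=0x2b: subi/RI
  rd@[9:7]=0x6 ⇒ $6
  imm@[6:0]=0x51 ⇒ #81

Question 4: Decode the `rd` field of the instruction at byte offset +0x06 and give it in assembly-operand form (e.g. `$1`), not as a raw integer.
$4

@+06  big-endian(06 60) = 0x0660
  op=0x0660>>10=0x1 ⇒ store (RR)
  rd@[9:7]=0x4 ⇒ $4
  rs@[6:4]=0x6 ⇒ $6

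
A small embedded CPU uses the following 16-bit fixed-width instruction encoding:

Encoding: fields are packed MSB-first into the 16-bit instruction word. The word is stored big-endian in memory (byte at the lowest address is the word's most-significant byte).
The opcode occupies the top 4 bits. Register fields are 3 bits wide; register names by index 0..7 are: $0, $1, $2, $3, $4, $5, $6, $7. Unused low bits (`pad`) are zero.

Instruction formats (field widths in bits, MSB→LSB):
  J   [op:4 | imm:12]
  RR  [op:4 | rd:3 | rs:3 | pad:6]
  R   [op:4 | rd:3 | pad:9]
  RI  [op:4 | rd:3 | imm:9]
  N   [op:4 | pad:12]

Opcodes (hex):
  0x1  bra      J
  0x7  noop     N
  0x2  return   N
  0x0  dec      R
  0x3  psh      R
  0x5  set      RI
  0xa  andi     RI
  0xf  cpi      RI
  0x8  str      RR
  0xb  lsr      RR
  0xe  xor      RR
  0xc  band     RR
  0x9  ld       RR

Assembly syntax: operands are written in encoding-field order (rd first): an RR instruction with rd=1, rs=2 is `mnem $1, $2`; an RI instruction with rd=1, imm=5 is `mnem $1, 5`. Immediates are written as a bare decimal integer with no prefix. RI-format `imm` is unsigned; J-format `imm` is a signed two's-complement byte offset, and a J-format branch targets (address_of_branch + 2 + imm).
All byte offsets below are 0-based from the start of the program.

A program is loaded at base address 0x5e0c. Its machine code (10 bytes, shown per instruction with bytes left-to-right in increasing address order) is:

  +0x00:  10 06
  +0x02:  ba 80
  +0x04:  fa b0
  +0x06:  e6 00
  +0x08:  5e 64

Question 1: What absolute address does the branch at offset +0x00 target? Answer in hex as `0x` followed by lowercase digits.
0x5e14

+0x00: 10 06 ⇒ word 0x1006 (big)
  op=0x1006>>12=0x1 ⇒ bra (J)
  imm@[11:0]=0x6 ⇒ 6
  target = base 0x5e0c + off 0x00 + 2 + imm 6 = 0x5e14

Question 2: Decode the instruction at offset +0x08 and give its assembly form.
set $7, 100

@+08  big-endian(5e 64) = 0x5e64
  opcode bits[15:12]=0x5: set/RI
  rd: (w>>9)&0x7=0x7 → $7
  imm: (w>>0)&0x1ff=0x64 → 100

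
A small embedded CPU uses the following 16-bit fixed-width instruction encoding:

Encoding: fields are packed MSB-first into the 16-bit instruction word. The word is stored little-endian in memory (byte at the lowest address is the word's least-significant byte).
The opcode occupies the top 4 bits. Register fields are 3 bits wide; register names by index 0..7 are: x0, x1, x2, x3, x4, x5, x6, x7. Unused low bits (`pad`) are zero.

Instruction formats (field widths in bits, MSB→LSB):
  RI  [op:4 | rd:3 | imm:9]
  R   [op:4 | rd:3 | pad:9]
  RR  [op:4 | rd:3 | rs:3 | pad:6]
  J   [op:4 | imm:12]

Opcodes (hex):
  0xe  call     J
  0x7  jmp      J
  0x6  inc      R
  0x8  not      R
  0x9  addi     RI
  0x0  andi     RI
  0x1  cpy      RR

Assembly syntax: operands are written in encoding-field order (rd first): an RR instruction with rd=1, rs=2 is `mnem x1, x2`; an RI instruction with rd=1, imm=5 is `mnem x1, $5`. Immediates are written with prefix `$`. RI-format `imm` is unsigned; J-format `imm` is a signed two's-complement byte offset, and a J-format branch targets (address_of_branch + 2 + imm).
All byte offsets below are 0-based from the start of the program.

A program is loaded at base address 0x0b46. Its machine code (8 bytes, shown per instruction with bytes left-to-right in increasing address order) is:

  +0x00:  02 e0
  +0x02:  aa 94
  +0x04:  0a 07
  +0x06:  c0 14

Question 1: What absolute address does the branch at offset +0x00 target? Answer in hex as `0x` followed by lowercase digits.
[00] 02 e0 → 0xe002
  op=0xe002>>12=0xe ⇒ call (J)
  [11:0] imm=2 = $2
  target = base 0x0b46 + off 0x00 + 2 + imm 2 = 0x0b4a

0x0b4a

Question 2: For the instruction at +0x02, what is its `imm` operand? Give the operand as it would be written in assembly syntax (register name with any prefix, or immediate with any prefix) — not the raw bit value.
@+02  little-endian(aa 94) = 0x94aa
  op=0x94aa>>12=0x9 ⇒ addi (RI)
  [11:9] rd=2 = x2
  [8:0] imm=170 = $170

$170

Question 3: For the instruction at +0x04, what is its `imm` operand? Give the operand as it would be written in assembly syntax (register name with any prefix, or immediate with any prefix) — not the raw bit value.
@+04  little-endian(0a 07) = 0x070a
  opcode bits[15:12]=0x0: andi/RI
  rd@[11:9]=0x3 ⇒ x3
  imm@[8:0]=0x10a ⇒ $266

$266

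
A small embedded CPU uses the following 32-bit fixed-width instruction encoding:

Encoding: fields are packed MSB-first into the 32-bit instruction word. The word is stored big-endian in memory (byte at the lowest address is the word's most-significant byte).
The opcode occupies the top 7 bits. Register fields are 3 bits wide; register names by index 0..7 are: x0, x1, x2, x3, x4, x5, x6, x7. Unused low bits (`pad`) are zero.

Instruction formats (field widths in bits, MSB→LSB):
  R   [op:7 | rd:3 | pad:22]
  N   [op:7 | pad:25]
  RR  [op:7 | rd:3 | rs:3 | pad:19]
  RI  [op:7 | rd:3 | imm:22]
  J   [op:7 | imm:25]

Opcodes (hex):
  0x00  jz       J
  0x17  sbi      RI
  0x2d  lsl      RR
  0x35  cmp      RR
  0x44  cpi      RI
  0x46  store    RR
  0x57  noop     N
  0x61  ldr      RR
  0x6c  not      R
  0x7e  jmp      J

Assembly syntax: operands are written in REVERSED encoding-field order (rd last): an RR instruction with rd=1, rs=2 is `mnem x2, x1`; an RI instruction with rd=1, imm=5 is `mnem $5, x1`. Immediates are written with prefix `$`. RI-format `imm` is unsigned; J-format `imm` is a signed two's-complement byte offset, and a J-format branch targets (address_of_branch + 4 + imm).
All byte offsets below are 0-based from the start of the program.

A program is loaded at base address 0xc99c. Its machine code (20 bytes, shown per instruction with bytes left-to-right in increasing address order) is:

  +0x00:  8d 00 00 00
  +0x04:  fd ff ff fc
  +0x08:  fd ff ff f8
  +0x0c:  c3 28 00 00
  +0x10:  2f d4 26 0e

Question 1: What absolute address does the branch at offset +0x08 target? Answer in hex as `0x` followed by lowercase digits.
0xc9a0

@+08  big-endian(fd ff ff f8) = 0xfdfffff8
  opcode bits[31:25]=0x7e: jmp/J
  imm@[24:0]=0x1fffff8 (s25→-8) ⇒ $-8
  target = base 0xc99c + off 0x08 + 4 + imm -8 = 0xc9a0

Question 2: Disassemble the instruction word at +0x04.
+0x04: fd ff ff fc ⇒ word 0xfdfffffc (big)
  op=0xfdfffffc>>25=0x7e ⇒ jmp (J)
  imm@[24:0]=0x1fffffc (s25→-4) ⇒ $-4

jmp $-4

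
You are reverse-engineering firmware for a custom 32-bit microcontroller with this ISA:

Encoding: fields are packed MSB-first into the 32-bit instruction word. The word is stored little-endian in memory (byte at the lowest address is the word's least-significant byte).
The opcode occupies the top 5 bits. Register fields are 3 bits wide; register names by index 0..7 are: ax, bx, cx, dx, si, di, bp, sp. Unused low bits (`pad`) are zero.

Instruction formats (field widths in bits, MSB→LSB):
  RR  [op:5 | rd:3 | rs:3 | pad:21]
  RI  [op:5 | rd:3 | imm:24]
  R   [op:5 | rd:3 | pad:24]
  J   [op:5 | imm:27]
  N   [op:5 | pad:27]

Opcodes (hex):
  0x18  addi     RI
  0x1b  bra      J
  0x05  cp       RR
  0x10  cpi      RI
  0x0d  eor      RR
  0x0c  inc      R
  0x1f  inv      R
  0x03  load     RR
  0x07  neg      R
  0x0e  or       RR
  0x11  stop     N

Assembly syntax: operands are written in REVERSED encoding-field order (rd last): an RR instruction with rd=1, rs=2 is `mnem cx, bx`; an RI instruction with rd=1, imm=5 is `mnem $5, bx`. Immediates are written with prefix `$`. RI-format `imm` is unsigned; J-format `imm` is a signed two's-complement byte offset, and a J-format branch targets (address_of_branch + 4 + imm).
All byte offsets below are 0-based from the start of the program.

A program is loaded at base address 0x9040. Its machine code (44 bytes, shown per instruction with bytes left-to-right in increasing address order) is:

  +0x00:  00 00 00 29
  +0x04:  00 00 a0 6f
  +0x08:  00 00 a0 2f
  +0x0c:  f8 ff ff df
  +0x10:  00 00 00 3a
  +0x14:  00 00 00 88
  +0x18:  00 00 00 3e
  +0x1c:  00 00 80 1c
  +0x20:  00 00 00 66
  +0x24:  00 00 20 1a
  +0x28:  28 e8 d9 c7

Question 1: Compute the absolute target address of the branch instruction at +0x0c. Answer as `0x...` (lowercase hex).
+0x0c: f8 ff ff df ⇒ word 0xdffffff8 (little)
  opcode bits[31:27]=0x1b: bra/J
  imm: (w>>0)&0x7ffffff=0x7fffff8 (s27→-8) → $-8
  target = base 0x9040 + off 0x0c + 4 + imm -8 = 0x9048

0x9048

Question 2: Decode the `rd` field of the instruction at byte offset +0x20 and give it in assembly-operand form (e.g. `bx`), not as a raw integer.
bp

[20] 00 00 00 66 → 0x66000000
  op=0x66000000>>27=0xc ⇒ inc (R)
  rd@[26:24]=0x6 ⇒ bp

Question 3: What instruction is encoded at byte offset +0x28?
addi $14280744, sp

@+28  little-endian(28 e8 d9 c7) = 0xc7d9e828
  opcode bits[31:27]=0x18: addi/RI
  rd@[26:24]=0x7 ⇒ sp
  imm@[23:0]=0xd9e828 ⇒ $14280744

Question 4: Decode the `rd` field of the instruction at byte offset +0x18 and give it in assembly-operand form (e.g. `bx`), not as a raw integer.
@+18  little-endian(00 00 00 3e) = 0x3e000000
  op=0x3e000000>>27=0x7 ⇒ neg (R)
  rd: (w>>24)&0x7=0x6 → bp

bp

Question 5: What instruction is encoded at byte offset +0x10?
+0x10: 00 00 00 3a ⇒ word 0x3a000000 (little)
  opcode bits[31:27]=0x7: neg/R
  [26:24] rd=2 = cx

neg cx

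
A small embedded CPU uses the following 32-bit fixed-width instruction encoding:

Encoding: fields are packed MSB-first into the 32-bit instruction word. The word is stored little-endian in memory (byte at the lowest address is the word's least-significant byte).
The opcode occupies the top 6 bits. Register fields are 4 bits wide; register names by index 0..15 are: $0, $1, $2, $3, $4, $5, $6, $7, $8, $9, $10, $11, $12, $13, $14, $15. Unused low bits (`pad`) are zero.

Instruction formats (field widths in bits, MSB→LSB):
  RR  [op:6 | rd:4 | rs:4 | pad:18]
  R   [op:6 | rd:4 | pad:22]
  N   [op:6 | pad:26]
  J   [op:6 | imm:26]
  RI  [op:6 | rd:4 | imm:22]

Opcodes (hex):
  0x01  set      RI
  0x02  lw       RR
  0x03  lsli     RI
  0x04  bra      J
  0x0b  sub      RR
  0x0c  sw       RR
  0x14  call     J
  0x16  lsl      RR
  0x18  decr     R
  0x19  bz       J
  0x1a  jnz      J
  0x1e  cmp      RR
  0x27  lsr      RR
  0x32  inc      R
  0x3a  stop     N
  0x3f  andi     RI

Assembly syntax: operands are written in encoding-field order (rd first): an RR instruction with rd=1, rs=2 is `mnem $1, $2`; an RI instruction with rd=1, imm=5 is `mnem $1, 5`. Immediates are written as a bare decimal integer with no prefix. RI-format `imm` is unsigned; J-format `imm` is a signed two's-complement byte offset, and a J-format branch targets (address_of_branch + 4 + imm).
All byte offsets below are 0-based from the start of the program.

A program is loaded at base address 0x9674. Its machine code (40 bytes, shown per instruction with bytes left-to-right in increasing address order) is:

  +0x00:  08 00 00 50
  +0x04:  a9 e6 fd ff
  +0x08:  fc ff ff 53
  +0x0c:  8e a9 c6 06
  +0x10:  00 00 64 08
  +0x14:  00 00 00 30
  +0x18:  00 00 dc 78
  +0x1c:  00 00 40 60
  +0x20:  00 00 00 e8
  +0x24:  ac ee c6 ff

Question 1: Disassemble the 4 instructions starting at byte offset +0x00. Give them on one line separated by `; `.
call 8; andi $15, 4056745; call -4; set $11, 436622

@+00  little-endian(08 00 00 50) = 0x50000008
  opcode bits[31:26]=0x14: call/J
  imm@[25:0]=0x8 ⇒ 8
@+04  little-endian(a9 e6 fd ff) = 0xfffde6a9
  opcode bits[31:26]=0x3f: andi/RI
  rd@[25:22]=0xf ⇒ $15
  imm@[21:0]=0x3de6a9 ⇒ 4056745
@+08  little-endian(fc ff ff 53) = 0x53fffffc
  opcode bits[31:26]=0x14: call/J
  imm@[25:0]=0x3fffffc (s26→-4) ⇒ -4
@+0c  little-endian(8e a9 c6 06) = 0x06c6a98e
  opcode bits[31:26]=0x1: set/RI
  rd@[25:22]=0xb ⇒ $11
  imm@[21:0]=0x6a98e ⇒ 436622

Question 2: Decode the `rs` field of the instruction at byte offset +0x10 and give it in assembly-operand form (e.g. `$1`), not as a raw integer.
$9

[10] 00 00 64 08 → 0x08640000
  op=0x08640000>>26=0x2 ⇒ lw (RR)
  rd: (w>>22)&0xf=0x1 → $1
  rs: (w>>18)&0xf=0x9 → $9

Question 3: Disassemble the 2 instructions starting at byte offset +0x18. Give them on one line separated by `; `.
cmp $3, $7; decr $1

@+18  little-endian(00 00 dc 78) = 0x78dc0000
  op=0x78dc0000>>26=0x1e ⇒ cmp (RR)
  rd@[25:22]=0x3 ⇒ $3
  rs@[21:18]=0x7 ⇒ $7
@+1c  little-endian(00 00 40 60) = 0x60400000
  op=0x60400000>>26=0x18 ⇒ decr (R)
  rd@[25:22]=0x1 ⇒ $1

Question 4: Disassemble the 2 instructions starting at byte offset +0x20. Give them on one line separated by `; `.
stop; andi $15, 454316

off 0x20: read 00 00 00 e8 as little → 0xe8000000
  op=0xe8000000>>26=0x3a ⇒ stop (N)
off 0x24: read ac ee c6 ff as little → 0xffc6eeac
  op=0xffc6eeac>>26=0x3f ⇒ andi (RI)
  rd: (w>>22)&0xf=0xf → $15
  imm: (w>>0)&0x3fffff=0x6eeac → 454316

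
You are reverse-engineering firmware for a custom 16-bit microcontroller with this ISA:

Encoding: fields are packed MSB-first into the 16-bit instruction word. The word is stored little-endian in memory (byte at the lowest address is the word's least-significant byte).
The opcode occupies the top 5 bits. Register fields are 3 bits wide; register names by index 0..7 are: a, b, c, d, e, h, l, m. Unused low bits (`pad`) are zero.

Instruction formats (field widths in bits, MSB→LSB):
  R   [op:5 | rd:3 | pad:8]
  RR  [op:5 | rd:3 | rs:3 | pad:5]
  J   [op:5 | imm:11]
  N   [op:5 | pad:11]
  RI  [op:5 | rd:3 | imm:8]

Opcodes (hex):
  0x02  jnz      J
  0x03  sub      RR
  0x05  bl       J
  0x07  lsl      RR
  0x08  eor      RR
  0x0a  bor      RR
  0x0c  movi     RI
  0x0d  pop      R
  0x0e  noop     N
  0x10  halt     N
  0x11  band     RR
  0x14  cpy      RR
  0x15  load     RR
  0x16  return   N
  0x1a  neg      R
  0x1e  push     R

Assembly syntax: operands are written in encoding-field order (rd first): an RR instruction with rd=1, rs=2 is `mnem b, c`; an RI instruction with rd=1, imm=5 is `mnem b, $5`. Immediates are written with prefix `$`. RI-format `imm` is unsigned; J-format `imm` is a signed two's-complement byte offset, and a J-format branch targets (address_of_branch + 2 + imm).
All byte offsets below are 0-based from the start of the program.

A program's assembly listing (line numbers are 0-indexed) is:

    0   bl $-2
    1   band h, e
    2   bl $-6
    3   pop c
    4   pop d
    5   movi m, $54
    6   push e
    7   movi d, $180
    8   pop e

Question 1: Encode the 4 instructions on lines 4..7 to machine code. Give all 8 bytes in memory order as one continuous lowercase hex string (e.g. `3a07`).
4. pop fields op=0xd:5|rd=3:3|pad=0:8 → word 6b00h → 00 6b
5. movi fields op=0xc:5|rd=7:3|imm=54:8 → word 6736h → 36 67
6. push fields op=0x1e:5|rd=4:3|pad=0:8 → word f400h → 00 f4
7. movi fields op=0xc:5|rd=3:3|imm=180:8 → word 63b4h → b4 63

006b366700f4b463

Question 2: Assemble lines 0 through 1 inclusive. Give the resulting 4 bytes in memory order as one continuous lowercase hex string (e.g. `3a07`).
0. bl fields op=0x5:5|imm=-2:11 → word 2ffeh → fe 2f
1. band fields op=0x11:5|rd=5:3|rs=4:3|pad=0:5 → word 8d80h → 80 8d

fe2f808d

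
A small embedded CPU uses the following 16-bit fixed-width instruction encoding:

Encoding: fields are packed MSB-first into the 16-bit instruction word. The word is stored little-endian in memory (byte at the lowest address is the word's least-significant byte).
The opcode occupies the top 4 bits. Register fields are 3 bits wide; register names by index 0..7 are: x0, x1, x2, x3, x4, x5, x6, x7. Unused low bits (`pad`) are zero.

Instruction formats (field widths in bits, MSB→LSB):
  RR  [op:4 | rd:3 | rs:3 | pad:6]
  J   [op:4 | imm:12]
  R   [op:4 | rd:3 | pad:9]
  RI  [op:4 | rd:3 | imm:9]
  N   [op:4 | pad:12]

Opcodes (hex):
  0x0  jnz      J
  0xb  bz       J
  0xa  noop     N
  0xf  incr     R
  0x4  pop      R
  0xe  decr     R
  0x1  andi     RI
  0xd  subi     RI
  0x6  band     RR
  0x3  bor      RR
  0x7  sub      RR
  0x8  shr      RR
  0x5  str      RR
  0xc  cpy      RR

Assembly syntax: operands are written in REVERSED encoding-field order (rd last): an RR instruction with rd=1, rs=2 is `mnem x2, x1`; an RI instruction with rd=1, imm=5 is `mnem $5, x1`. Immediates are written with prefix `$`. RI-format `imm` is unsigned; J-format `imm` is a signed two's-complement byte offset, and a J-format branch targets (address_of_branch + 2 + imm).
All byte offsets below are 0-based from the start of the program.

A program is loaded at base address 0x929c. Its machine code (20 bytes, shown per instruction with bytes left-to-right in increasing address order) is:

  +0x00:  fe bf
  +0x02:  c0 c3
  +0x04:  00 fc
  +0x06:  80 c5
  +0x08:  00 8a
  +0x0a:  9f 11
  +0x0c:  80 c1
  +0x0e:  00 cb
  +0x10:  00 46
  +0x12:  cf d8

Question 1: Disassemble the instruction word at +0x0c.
cpy x6, x0

off 0x0c: read 80 c1 as little → 0xc180
  top 4b → 0xc → cpy [RR]
  rd@[11:9]=0x0 ⇒ x0
  rs@[8:6]=0x6 ⇒ x6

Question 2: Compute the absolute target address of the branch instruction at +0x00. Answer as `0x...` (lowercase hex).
[00] fe bf → 0xbffe
  opcode bits[15:12]=0xb: bz/J
  imm: (w>>0)&0xfff=0xffe (s12→-2) → $-2
  target = base 0x929c + off 0x00 + 2 + imm -2 = 0x929c

0x929c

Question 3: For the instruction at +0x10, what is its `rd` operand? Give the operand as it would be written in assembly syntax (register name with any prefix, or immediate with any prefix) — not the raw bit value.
+0x10: 00 46 ⇒ word 0x4600 (little)
  opcode bits[15:12]=0x4: pop/R
  [11:9] rd=3 = x3

x3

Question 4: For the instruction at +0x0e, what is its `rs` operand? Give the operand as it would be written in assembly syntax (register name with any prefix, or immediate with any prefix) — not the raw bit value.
x4

[0e] 00 cb → 0xcb00
  op=0xcb00>>12=0xc ⇒ cpy (RR)
  [11:9] rd=5 = x5
  [8:6] rs=4 = x4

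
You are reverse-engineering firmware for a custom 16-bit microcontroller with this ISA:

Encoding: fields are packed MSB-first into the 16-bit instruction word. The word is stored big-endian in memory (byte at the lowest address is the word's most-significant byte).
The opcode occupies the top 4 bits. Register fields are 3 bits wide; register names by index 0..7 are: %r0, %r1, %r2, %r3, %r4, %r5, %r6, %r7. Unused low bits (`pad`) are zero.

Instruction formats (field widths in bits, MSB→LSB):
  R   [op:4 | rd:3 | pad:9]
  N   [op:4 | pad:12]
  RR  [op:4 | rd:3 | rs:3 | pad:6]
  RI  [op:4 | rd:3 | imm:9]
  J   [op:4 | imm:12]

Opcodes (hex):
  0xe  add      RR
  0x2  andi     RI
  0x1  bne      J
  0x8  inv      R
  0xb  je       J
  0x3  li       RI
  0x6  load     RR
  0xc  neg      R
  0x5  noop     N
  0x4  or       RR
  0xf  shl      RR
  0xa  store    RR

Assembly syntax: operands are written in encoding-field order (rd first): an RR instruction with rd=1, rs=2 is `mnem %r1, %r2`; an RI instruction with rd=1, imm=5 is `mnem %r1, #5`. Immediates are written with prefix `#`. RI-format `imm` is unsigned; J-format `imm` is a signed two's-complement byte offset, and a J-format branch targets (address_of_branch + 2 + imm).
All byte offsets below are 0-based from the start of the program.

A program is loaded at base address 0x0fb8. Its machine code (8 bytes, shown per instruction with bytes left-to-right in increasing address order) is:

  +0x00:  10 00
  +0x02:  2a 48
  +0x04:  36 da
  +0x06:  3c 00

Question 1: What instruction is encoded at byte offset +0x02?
+0x02: 2a 48 ⇒ word 0x2a48 (big)
  op=0x2a48>>12=0x2 ⇒ andi (RI)
  rd: (w>>9)&0x7=0x5 → %r5
  imm: (w>>0)&0x1ff=0x48 → #72

andi %r5, #72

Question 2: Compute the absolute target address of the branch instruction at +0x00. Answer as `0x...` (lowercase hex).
off 0x00: read 10 00 as big → 0x1000
  opcode bits[15:12]=0x1: bne/J
  [11:0] imm=0 = #0
  target = base 0x0fb8 + off 0x00 + 2 + imm 0 = 0x0fba

0x0fba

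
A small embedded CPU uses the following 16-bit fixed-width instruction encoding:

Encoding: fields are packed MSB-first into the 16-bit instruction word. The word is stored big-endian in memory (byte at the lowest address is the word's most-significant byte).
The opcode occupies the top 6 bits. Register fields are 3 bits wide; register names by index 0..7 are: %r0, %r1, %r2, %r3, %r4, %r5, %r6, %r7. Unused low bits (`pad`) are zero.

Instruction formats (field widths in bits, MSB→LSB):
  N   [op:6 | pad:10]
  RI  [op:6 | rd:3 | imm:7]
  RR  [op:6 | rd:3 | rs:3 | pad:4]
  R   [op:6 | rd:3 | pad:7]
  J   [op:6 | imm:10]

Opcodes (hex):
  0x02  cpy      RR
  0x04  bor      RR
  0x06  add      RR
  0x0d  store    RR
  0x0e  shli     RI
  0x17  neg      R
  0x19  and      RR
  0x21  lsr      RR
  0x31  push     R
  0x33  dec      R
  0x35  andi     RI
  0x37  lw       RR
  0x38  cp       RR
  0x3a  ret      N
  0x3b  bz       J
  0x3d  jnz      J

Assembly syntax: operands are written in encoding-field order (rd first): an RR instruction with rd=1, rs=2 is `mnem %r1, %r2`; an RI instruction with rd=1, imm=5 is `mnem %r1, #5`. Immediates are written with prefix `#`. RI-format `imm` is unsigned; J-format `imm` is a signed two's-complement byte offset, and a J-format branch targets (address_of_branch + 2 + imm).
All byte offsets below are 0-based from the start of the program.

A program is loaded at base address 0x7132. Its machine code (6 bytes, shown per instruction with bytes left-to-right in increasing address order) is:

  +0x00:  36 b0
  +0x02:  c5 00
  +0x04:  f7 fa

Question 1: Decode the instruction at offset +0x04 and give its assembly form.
@+04  big-endian(f7 fa) = 0xf7fa
  top 6b → 0x3d → jnz [J]
  [9:0] imm=1018 (s10→-6) = #-6

jnz #-6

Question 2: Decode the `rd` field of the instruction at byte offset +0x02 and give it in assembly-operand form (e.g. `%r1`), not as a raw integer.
%r2

+0x02: c5 00 ⇒ word 0xc500 (big)
  opcode bits[15:10]=0x31: push/R
  [9:7] rd=2 = %r2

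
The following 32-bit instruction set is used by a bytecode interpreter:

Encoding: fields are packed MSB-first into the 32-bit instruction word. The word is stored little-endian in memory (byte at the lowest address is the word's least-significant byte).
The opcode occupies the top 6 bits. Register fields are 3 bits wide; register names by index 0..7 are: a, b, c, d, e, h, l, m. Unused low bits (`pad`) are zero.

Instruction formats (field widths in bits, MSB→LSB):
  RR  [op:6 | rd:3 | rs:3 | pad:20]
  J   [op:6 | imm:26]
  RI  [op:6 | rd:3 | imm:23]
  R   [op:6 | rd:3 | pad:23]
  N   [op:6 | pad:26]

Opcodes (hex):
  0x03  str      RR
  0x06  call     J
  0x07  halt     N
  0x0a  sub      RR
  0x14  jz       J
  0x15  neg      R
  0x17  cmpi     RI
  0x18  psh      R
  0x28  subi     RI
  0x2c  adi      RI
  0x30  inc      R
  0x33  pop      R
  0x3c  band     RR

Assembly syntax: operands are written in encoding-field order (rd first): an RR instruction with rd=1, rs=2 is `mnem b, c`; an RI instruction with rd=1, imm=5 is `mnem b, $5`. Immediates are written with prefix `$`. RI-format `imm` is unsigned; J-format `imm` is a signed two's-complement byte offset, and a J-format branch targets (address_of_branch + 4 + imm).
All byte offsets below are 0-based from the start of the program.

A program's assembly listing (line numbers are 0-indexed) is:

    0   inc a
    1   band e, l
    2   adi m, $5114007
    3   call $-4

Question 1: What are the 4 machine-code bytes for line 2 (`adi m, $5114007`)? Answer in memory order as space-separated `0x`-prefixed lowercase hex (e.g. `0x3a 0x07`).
line 2 (adi): pack op=0x2c:6|rd=7:3|imm=5114007:23 = 0xb3ce0897; little→ 97 08 ce b3

0x97 0x08 0xce 0xb3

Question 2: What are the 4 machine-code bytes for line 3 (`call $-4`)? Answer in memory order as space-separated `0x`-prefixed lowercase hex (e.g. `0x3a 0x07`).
L3: call op=0x6:6|imm=-4:26 ⇒ 0x1bfffffc ⇒ little fc ff ff 1b

0xfc 0xff 0xff 0x1b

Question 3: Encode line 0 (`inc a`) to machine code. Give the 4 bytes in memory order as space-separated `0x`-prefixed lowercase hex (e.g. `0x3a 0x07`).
0x00 0x00 0x00 0xc0

L0: inc op=0x30:6|rd=0:3|pad=0:23 ⇒ 0xc0000000 ⇒ little 00 00 00 c0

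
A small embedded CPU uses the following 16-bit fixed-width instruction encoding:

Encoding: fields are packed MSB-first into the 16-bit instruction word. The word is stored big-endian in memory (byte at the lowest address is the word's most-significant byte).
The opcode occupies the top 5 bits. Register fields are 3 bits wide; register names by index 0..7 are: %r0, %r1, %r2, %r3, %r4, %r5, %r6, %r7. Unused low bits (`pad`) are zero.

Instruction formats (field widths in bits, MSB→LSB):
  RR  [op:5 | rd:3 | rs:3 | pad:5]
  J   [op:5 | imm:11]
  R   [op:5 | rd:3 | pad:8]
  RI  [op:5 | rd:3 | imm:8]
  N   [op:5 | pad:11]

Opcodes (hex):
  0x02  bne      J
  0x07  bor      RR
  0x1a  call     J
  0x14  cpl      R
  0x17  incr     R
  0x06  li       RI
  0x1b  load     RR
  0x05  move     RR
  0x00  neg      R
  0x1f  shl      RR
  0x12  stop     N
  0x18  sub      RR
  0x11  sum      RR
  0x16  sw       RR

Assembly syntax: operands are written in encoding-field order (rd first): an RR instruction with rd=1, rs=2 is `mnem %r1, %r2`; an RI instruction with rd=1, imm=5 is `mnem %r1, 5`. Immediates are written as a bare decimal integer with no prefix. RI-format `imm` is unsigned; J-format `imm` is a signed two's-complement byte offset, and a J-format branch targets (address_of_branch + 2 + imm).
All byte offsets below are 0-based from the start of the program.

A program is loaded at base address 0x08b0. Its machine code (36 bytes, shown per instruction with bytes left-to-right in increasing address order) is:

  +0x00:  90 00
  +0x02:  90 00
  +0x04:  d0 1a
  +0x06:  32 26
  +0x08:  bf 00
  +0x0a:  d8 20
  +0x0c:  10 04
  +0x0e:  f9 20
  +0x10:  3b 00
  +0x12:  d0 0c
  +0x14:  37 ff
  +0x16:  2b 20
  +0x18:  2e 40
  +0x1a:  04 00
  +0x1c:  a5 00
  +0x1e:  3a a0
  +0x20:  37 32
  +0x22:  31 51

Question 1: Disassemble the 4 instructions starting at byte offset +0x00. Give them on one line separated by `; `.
off 0x00: read 90 00 as big → 0x9000
  opcode bits[15:11]=0x12: stop/N
off 0x02: read 90 00 as big → 0x9000
  opcode bits[15:11]=0x12: stop/N
off 0x04: read d0 1a as big → 0xd01a
  opcode bits[15:11]=0x1a: call/J
  imm@[10:0]=0x1a ⇒ 26
off 0x06: read 32 26 as big → 0x3226
  opcode bits[15:11]=0x6: li/RI
  rd@[10:8]=0x2 ⇒ %r2
  imm@[7:0]=0x26 ⇒ 38

stop; stop; call 26; li %r2, 38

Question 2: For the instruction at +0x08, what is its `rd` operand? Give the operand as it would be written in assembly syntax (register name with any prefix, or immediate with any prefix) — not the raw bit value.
%r7

+0x08: bf 00 ⇒ word 0xbf00 (big)
  op=0xbf00>>11=0x17 ⇒ incr (R)
  rd@[10:8]=0x7 ⇒ %r7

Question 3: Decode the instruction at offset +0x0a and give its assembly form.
load %r0, %r1

+0x0a: d8 20 ⇒ word 0xd820 (big)
  top 5b → 0x1b → load [RR]
  rd@[10:8]=0x0 ⇒ %r0
  rs@[7:5]=0x1 ⇒ %r1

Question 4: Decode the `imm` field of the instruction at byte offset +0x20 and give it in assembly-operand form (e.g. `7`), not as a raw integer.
50

off 0x20: read 37 32 as big → 0x3732
  opcode bits[15:11]=0x6: li/RI
  rd@[10:8]=0x7 ⇒ %r7
  imm@[7:0]=0x32 ⇒ 50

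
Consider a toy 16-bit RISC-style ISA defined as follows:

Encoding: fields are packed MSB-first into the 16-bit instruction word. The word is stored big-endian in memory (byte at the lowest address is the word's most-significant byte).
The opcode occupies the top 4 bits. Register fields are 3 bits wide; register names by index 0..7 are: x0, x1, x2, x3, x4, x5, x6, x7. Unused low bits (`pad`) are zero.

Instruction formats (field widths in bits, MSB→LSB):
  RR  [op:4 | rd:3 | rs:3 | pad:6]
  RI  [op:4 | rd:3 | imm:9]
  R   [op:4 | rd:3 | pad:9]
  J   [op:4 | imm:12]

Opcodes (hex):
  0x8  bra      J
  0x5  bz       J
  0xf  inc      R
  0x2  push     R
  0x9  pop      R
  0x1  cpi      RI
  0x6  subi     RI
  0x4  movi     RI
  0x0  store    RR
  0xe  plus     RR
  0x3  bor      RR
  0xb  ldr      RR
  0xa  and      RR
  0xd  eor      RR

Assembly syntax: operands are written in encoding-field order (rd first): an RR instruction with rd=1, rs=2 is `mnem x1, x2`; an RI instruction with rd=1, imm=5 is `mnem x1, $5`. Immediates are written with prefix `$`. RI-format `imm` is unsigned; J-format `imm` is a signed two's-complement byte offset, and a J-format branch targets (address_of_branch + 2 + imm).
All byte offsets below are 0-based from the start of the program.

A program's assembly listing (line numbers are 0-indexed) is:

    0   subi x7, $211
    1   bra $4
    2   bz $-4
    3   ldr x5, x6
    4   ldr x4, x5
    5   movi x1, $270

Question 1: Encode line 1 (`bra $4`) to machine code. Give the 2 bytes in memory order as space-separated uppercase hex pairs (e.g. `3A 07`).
80 04

1. bra fields op=0x8:4|imm=4:12 → word 8004h → 80 04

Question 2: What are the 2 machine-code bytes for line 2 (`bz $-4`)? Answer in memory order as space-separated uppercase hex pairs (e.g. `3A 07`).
L2: bz op=0x5:4|imm=-4:12 ⇒ 0x5ffc ⇒ big 5f fc

5F FC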